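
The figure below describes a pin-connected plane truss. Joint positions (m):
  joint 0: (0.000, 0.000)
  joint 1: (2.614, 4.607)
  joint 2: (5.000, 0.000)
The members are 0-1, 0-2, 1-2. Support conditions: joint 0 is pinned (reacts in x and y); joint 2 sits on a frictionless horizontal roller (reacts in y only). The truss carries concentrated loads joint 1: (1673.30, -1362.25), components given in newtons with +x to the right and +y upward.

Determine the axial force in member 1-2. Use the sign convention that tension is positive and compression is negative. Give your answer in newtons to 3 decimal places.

N=3 nodes, M=3 members, R=3 reactions → 2N=6, M+R=6
member 0 (0-1): L=5.2969, (cx,cy)=(0.4935,0.8697)
member 1 (0-2): L=5.0000, (cx,cy)=(1.0000,0.0000)
member 2 (1-2): L=5.1882, (cx,cy)=(0.4599,-0.8880)
solve A·x = −loads:
  F[0-1] = +1025.2527 N (tension)
  F[0-2] = +1167.3444 N (tension)
  F[1-2] = -2538.3147 N (compression)
  Rx@0 = -1673.3000 N
  Ry@0 = -891.7129 N
  Ry@2 = +2253.9629 N

-2538.315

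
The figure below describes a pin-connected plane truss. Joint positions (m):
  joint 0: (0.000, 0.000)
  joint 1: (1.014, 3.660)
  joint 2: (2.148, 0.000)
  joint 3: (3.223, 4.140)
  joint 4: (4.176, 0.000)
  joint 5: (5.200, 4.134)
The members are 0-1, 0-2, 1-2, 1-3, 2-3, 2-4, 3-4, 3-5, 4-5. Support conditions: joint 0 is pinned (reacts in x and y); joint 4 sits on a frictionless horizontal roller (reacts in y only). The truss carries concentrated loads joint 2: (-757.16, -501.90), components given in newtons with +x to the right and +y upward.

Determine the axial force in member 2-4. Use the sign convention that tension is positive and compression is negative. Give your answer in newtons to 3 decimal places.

59.427

N=6 nodes, M=9 members, R=3 reactions → 2N=12, M+R=12
member 0 (0-1): L=3.7979, (cx,cy)=(0.2670,0.9637)
member 1 (0-2): L=2.1480, (cx,cy)=(1.0000,0.0000)
member 2 (1-2): L=3.8317, (cx,cy)=(0.2960,-0.9552)
member 3 (1-3): L=2.2605, (cx,cy)=(0.9772,0.2123)
member 4 (2-3): L=4.2773, (cx,cy)=(0.2513,0.9679)
member 5 (2-4): L=2.0280, (cx,cy)=(1.0000,0.0000)
member 6 (3-4): L=4.2483, (cx,cy)=(0.2243,-0.9745)
member 7 (3-5): L=1.9770, (cx,cy)=(1.0000,-0.0030)
member 8 (4-5): L=4.2589, (cx,cy)=(0.2404,0.9707)
solve A·x = −loads:
  F[0-1] = -252.9201 N (compression)
  F[0-2] = -689.6324 N (compression)
  F[1-2] = +224.6818 N (tension)
  F[1-3] = -137.1511 N (compression)
  F[2-3] = +296.8105 N (tension)
  F[2-4] = +59.4270 N (tension)
  F[3-4] = -264.9128 N (compression)
  F[3-5] = +0.0000 N (tension)
  F[4-5] = -0.0000 N (compression)
  Rx@0 = +757.1600 N
  Ry@0 = +243.7388 N
  Ry@4 = +258.1612 N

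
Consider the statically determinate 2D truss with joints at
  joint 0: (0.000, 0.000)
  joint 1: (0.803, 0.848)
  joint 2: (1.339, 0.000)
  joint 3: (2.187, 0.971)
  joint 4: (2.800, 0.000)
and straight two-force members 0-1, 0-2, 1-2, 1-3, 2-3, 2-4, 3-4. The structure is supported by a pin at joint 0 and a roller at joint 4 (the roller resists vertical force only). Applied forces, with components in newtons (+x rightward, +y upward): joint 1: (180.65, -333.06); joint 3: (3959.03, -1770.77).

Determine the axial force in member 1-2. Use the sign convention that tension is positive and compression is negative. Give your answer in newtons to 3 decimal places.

-1214.198

N=5 nodes, M=7 members, R=3 reactions → 2N=10, M+R=10
member 0 (0-1): L=1.1679, (cx,cy)=(0.6876,0.7261)
member 1 (0-2): L=1.3390, (cx,cy)=(1.0000,0.0000)
member 2 (1-2): L=1.0032, (cx,cy)=(0.5343,-0.8453)
member 3 (1-3): L=1.3895, (cx,cy)=(0.9961,0.0885)
member 4 (2-3): L=1.2892, (cx,cy)=(0.6578,0.7532)
member 5 (2-4): L=1.4610, (cx,cy)=(1.0000,0.0000)
member 6 (3-4): L=1.1483, (cx,cy)=(0.5338,-0.8456)
solve A·x = −loads:
  F[0-1] = +1105.1090 N (tension)
  F[0-2] = +3379.8309 N (tension)
  F[1-2] = -1214.1979 N (compression)
  F[1-3] = +1232.7763 N (tension)
  F[2-3] = +1362.6650 N (tension)
  F[2-4] = +1834.7455 N (tension)
  F[3-4] = -3436.9527 N (compression)
  Rx@0 = -4139.6800 N
  Ry@0 = -802.4309 N
  Ry@4 = +2906.2609 N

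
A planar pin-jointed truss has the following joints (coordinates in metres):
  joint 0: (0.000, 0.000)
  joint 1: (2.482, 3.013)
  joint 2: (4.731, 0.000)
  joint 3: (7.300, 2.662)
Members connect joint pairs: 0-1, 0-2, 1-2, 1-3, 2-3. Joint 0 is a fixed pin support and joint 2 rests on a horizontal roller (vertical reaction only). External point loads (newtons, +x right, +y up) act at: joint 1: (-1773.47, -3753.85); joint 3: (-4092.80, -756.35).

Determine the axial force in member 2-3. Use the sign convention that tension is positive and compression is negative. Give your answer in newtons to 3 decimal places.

-1369.229

N=4 nodes, M=5 members, R=3 reactions → 2N=8, M+R=8
member 0 (0-1): L=3.9037, (cx,cy)=(0.6358,0.7718)
member 1 (0-2): L=4.7310, (cx,cy)=(1.0000,0.0000)
member 2 (1-2): L=3.7598, (cx,cy)=(0.5982,-0.8014)
member 3 (1-3): L=4.8308, (cx,cy)=(0.9974,-0.0727)
member 4 (2-3): L=3.6995, (cx,cy)=(0.6944,0.7196)
solve A·x = −loads:
  F[0-1] = -6226.8473 N (compression)
  F[0-2] = -1907.1471 N (compression)
  F[1-2] = +1598.7459 N (tension)
  F[1-3] = -3150.2992 N (compression)
  F[2-3] = -1369.2288 N (compression)
  Rx@0 = +5866.2700 N
  Ry@0 = +4806.1391 N
  Ry@2 = -295.9391 N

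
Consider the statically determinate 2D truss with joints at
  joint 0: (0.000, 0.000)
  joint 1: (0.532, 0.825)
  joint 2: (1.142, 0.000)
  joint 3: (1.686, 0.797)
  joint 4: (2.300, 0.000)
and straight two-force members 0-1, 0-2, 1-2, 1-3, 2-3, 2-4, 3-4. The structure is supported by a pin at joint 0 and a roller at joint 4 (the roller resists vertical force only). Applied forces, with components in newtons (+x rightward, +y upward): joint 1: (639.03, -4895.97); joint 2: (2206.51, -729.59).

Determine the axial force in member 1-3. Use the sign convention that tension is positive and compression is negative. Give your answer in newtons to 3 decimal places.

-2464.706

N=5 nodes, M=7 members, R=3 reactions → 2N=10, M+R=10
member 0 (0-1): L=0.9817, (cx,cy)=(0.5419,0.8404)
member 1 (0-2): L=1.1420, (cx,cy)=(1.0000,0.0000)
member 2 (1-2): L=1.0260, (cx,cy)=(0.5945,-0.8041)
member 3 (1-3): L=1.1543, (cx,cy)=(0.9997,-0.0243)
member 4 (2-3): L=0.9650, (cx,cy)=(0.5638,0.8259)
member 5 (2-4): L=1.1580, (cx,cy)=(1.0000,0.0000)
member 6 (3-4): L=1.0061, (cx,cy)=(0.6103,-0.7922)
solve A·x = −loads:
  F[0-1] = -4642.4919 N (compression)
  F[0-2] = +5361.4978 N (tension)
  F[1-2] = -1162.2787 N (compression)
  F[1-3] = -2464.7056 N (compression)
  F[2-3] = +2014.8493 N (tension)
  F[2-4] = +1328.0995 N (tension)
  F[3-4] = -2176.1884 N (compression)
  Rx@0 = -2845.5400 N
  Ry@0 = +3901.6263 N
  Ry@4 = +1723.9337 N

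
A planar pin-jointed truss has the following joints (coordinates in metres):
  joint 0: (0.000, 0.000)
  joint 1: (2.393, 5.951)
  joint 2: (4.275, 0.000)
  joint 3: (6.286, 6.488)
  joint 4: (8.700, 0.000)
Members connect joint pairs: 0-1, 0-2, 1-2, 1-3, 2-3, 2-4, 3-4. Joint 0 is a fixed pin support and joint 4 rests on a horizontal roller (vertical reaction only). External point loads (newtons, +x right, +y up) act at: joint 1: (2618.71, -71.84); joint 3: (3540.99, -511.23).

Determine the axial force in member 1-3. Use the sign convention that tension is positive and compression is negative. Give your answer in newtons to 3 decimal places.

433.778

N=5 nodes, M=7 members, R=3 reactions → 2N=10, M+R=10
member 0 (0-1): L=6.4141, (cx,cy)=(0.3731,0.9278)
member 1 (0-2): L=4.2750, (cx,cy)=(1.0000,0.0000)
member 2 (1-2): L=6.2415, (cx,cy)=(0.3015,-0.9535)
member 3 (1-3): L=3.9299, (cx,cy)=(0.9906,0.1366)
member 4 (2-3): L=6.7925, (cx,cy)=(0.2961,0.9552)
member 5 (2-4): L=4.4250, (cx,cy)=(1.0000,0.0000)
member 6 (3-4): L=6.9225, (cx,cy)=(0.3487,-0.9372)
solve A·x = −loads:
  F[0-1] = +4567.8160 N (tension)
  F[0-2] = +4455.5231 N (tension)
  F[1-2] = -4458.0689 N (compression)
  F[1-3] = +433.7776 N (tension)
  F[2-3] = +4450.0770 N (tension)
  F[2-4] = +1793.7863 N (tension)
  F[3-4] = -5143.9748 N (compression)
  Rx@0 = -6159.7000 N
  Ry@0 = -4238.0095 N
  Ry@4 = +4821.0795 N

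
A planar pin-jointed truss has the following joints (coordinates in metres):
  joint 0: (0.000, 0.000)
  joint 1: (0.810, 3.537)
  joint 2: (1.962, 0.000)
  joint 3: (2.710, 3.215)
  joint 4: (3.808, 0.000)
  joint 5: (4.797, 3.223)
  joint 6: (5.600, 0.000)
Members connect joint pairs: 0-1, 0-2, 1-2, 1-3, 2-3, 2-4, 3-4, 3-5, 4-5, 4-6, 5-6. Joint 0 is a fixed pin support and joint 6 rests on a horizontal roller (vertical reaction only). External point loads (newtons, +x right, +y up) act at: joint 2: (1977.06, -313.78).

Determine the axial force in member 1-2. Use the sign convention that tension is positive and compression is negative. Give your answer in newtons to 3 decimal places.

235.716

N=7 nodes, M=11 members, R=3 reactions → 2N=14, M+R=14
member 0 (0-1): L=3.6286, (cx,cy)=(0.2232,0.9748)
member 1 (0-2): L=1.9620, (cx,cy)=(1.0000,0.0000)
member 2 (1-2): L=3.7199, (cx,cy)=(0.3097,-0.9508)
member 3 (1-3): L=1.9271, (cx,cy)=(0.9859,-0.1671)
member 4 (2-3): L=3.3009, (cx,cy)=(0.2266,0.9740)
member 5 (2-4): L=1.8460, (cx,cy)=(1.0000,0.0000)
member 6 (3-4): L=3.3973, (cx,cy)=(0.3232,-0.9463)
member 7 (3-5): L=2.0870, (cx,cy)=(1.0000,0.0038)
member 8 (4-5): L=3.3713, (cx,cy)=(0.2934,0.9560)
member 9 (4-6): L=1.7920, (cx,cy)=(1.0000,0.0000)
member 10 (5-6): L=3.3215, (cx,cy)=(0.2418,-0.9703)
solve A·x = −loads:
  F[0-1] = -209.1219 N (compression)
  F[0-2] = +2023.7420 N (tension)
  F[1-2] = +235.7158 N (tension)
  F[1-3] = -121.3869 N (compression)
  F[2-3] = +92.0469 N (tension)
  F[2-4] = +98.8219 N (tension)
  F[3-4] = -116.4175 N (compression)
  F[3-5] = -61.1967 N (compression)
  F[4-5] = +115.2398 N (tension)
  F[4-6] = +27.3900 N (tension)
  F[5-6] = -113.2958 N (compression)
  Rx@0 = -1977.0600 N
  Ry@0 = +203.8449 N
  Ry@6 = +109.9351 N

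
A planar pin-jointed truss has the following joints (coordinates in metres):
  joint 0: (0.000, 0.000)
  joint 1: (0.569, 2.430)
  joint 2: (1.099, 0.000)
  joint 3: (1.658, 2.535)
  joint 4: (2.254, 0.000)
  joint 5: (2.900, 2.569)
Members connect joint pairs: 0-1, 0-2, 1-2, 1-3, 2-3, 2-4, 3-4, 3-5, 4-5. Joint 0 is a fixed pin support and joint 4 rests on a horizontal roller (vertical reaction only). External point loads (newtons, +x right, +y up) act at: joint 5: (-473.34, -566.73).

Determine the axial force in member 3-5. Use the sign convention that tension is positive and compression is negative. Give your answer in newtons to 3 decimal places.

N=6 nodes, M=9 members, R=3 reactions → 2N=12, M+R=12
member 0 (0-1): L=2.4957, (cx,cy)=(0.2280,0.9737)
member 1 (0-2): L=1.0990, (cx,cy)=(1.0000,0.0000)
member 2 (1-2): L=2.4871, (cx,cy)=(0.2131,-0.9770)
member 3 (1-3): L=1.0941, (cx,cy)=(0.9954,0.0960)
member 4 (2-3): L=2.5959, (cx,cy)=(0.2153,0.9765)
member 5 (2-4): L=1.1550, (cx,cy)=(1.0000,0.0000)
member 6 (3-4): L=2.6041, (cx,cy)=(0.2289,-0.9735)
member 7 (3-5): L=1.2425, (cx,cy)=(0.9996,0.0274)
member 8 (4-5): L=2.6490, (cx,cy)=(0.2439,0.9698)
solve A·x = −loads:
  F[0-1] = -387.2634 N (compression)
  F[0-2] = -385.0480 N (compression)
  F[1-2] = +369.4462 N (tension)
  F[1-3] = -167.7946 N (compression)
  F[2-3] = -369.6323 N (compression)
  F[2-4] = -226.7236 N (compression)
  F[3-4] = +377.9774 N (tension)
  F[3-5] = -333.2482 N (compression)
  F[4-5] = -574.9699 N (compression)
  Rx@0 = +473.3400 N
  Ry@0 = +377.0643 N
  Ry@4 = +189.6657 N

-333.248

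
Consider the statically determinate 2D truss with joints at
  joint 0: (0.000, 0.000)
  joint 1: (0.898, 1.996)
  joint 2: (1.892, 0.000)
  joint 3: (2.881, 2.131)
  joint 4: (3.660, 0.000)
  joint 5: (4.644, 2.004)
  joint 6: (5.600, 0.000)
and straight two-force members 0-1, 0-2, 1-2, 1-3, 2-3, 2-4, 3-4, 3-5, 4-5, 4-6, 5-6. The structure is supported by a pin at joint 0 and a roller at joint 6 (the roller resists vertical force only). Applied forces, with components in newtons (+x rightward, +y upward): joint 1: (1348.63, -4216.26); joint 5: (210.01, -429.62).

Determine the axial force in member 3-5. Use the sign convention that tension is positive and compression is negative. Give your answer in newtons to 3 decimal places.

N=7 nodes, M=11 members, R=3 reactions → 2N=14, M+R=14
member 0 (0-1): L=2.1887, (cx,cy)=(0.4103,0.9120)
member 1 (0-2): L=1.8920, (cx,cy)=(1.0000,0.0000)
member 2 (1-2): L=2.2298, (cx,cy)=(0.4458,-0.8951)
member 3 (1-3): L=1.9876, (cx,cy)=(0.9977,0.0679)
member 4 (2-3): L=2.3493, (cx,cy)=(0.4210,0.9071)
member 5 (2-4): L=1.7680, (cx,cy)=(1.0000,0.0000)
member 6 (3-4): L=2.2689, (cx,cy)=(0.3433,-0.9392)
member 7 (3-5): L=1.7676, (cx,cy)=(0.9974,-0.0719)
member 8 (4-5): L=2.2325, (cx,cy)=(0.4408,0.8976)
member 9 (4-6): L=1.9400, (cx,cy)=(1.0000,0.0000)
member 10 (5-6): L=2.2203, (cx,cy)=(0.4306,-0.9026)
solve A·x = −loads:
  F[0-1] = -3352.8504 N (compression)
  F[0-2] = +2934.2766 N (tension)
  F[1-2] = -1452.2806 N (compression)
  F[1-3] = -2081.6792 N (compression)
  F[2-3] = +1433.1811 N (tension)
  F[2-4] = +1683.5504 N (tension)
  F[3-4] = -1150.8837 N (compression)
  F[3-5] = -1081.1961 N (compression)
  F[4-5] = +1204.2001 N (tension)
  F[4-6] = +757.6581 N (tension)
  F[5-6] = -1759.6923 N (compression)
  Rx@0 = -1558.6400 N
  Ry@0 = +3057.6510 N
  Ry@6 = +1588.2290 N

-1081.196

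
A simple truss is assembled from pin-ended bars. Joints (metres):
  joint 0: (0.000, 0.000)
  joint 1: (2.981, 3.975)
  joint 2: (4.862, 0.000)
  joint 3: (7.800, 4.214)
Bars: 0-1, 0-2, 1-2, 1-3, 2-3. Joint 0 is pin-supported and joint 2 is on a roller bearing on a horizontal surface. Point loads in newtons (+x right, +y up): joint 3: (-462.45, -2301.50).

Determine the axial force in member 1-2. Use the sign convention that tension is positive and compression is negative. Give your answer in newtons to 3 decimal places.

N=4 nodes, M=5 members, R=3 reactions → 2N=8, M+R=8
member 0 (0-1): L=4.9686, (cx,cy)=(0.6000,0.8000)
member 1 (0-2): L=4.8620, (cx,cy)=(1.0000,0.0000)
member 2 (1-2): L=4.3976, (cx,cy)=(0.4277,-0.9039)
member 3 (1-3): L=4.8249, (cx,cy)=(0.9988,0.0495)
member 4 (2-3): L=5.1371, (cx,cy)=(0.5719,0.8203)
solve A·x = −loads:
  F[0-1] = +1237.3759 N (tension)
  F[0-2] = -1204.8357 N (compression)
  F[1-2] = -1030.2595 N (compression)
  F[1-3] = +1184.5173 N (tension)
  F[2-3] = -2877.1752 N (compression)
  Rx@0 = +462.4500 N
  Ry@0 = -989.9306 N
  Ry@2 = +3291.4306 N

-1030.260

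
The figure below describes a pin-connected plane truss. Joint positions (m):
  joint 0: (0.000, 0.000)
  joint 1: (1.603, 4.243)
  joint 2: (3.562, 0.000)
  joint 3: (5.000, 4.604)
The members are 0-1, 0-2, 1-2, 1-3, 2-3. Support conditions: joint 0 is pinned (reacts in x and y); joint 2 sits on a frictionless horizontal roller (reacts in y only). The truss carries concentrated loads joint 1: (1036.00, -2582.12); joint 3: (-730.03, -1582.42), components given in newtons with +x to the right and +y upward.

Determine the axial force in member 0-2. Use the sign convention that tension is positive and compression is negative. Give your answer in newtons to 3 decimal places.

N=4 nodes, M=5 members, R=3 reactions → 2N=8, M+R=8
member 0 (0-1): L=4.5357, (cx,cy)=(0.3534,0.9355)
member 1 (0-2): L=3.5620, (cx,cy)=(1.0000,0.0000)
member 2 (1-2): L=4.6734, (cx,cy)=(0.4192,-0.9079)
member 3 (1-3): L=3.4161, (cx,cy)=(0.9944,0.1057)
member 4 (2-3): L=4.8233, (cx,cy)=(0.2981,0.9545)
solve A·x = −loads:
  F[0-1] = -524.6386 N (compression)
  F[0-2] = +491.3866 N (tension)
  F[1-2] = -2332.0282 N (compression)
  F[1-3] = -245.2495 N (compression)
  F[2-3] = -1630.6587 N (compression)
  Rx@0 = -305.9700 N
  Ry@0 = +490.7814 N
  Ry@2 = +3673.7586 N

491.387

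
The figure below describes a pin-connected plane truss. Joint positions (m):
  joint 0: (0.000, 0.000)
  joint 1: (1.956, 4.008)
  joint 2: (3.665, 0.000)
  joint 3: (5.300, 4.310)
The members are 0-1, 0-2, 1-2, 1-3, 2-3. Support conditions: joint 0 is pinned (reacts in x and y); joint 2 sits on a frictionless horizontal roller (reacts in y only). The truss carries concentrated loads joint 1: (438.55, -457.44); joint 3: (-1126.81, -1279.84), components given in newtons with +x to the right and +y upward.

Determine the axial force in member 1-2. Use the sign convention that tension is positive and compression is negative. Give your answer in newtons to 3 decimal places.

N=4 nodes, M=5 members, R=3 reactions → 2N=8, M+R=8
member 0 (0-1): L=4.4598, (cx,cy)=(0.4386,0.8987)
member 1 (0-2): L=3.6650, (cx,cy)=(1.0000,0.0000)
member 2 (1-2): L=4.3571, (cx,cy)=(0.3922,-0.9199)
member 3 (1-3): L=3.3576, (cx,cy)=(0.9959,0.0899)
member 4 (2-3): L=4.6097, (cx,cy)=(0.3547,0.9350)
solve A·x = −loads:
  F[0-1] = -542.8752 N (compression)
  F[0-2] = -450.1643 N (compression)
  F[1-2] = -32.1070 N (compression)
  F[1-3] = -666.7549 N (compression)
  F[2-3] = -1304.6932 N (compression)
  Rx@0 = +688.2600 N
  Ry@0 = +487.8770 N
  Ry@2 = +1249.4030 N

-32.107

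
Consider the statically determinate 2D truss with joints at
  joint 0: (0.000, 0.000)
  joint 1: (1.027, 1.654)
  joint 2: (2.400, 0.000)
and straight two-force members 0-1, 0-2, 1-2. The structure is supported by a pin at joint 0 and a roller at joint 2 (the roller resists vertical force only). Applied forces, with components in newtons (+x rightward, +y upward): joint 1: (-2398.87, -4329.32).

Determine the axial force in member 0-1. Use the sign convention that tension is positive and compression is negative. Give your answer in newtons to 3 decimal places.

N=3 nodes, M=3 members, R=3 reactions → 2N=6, M+R=6
member 0 (0-1): L=1.9469, (cx,cy)=(0.5275,0.8496)
member 1 (0-2): L=2.4000, (cx,cy)=(1.0000,0.0000)
member 2 (1-2): L=2.1496, (cx,cy)=(0.6387,-0.7694)
solve A·x = −loads:
  F[0-1] = -4861.3256 N (compression)
  F[0-2] = +165.4963 N (tension)
  F[1-2] = -259.1065 N (compression)
  Rx@0 = +2398.8700 N
  Ry@0 = +4129.9531 N
  Ry@2 = +199.3669 N

-4861.326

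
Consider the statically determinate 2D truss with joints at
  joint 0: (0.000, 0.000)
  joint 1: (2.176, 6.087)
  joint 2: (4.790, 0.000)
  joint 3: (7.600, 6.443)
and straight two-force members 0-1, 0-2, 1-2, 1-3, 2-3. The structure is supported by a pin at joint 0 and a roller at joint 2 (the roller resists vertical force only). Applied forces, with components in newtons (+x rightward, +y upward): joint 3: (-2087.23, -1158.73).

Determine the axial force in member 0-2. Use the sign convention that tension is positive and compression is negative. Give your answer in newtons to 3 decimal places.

N=4 nodes, M=5 members, R=3 reactions → 2N=8, M+R=8
member 0 (0-1): L=6.4643, (cx,cy)=(0.3366,0.9416)
member 1 (0-2): L=4.7900, (cx,cy)=(1.0000,0.0000)
member 2 (1-2): L=6.6245, (cx,cy)=(0.3946,-0.9189)
member 3 (1-3): L=5.4357, (cx,cy)=(0.9979,0.0655)
member 4 (2-3): L=7.0291, (cx,cy)=(0.3998,0.9166)
solve A·x = −loads:
  F[0-1] = -2259.6359 N (compression)
  F[0-2] = -1326.5900 N (compression)
  F[1-2] = +2199.3438 N (tension)
  F[1-3] = -1631.9901 N (compression)
  F[2-3] = -1147.5299 N (compression)
  Rx@0 = +2087.2300 N
  Ry@0 = +2127.7644 N
  Ry@2 = -969.0344 N

-1326.590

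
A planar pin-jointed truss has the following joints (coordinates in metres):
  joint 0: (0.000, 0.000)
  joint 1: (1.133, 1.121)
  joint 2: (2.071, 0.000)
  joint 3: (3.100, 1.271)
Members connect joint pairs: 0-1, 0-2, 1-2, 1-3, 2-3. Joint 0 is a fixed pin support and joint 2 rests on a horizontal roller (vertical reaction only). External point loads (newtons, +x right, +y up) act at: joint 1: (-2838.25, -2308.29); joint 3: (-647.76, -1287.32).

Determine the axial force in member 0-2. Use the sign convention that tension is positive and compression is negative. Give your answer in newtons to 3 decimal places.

-1121.271

N=4 nodes, M=5 members, R=3 reactions → 2N=8, M+R=8
member 0 (0-1): L=1.5938, (cx,cy)=(0.7109,0.7033)
member 1 (0-2): L=2.0710, (cx,cy)=(1.0000,0.0000)
member 2 (1-2): L=1.4617, (cx,cy)=(0.6417,-0.7669)
member 3 (1-3): L=1.9727, (cx,cy)=(0.9971,0.0760)
member 4 (2-3): L=1.6353, (cx,cy)=(0.6292,0.7772)
solve A·x = −loads:
  F[0-1] = -3326.5833 N (compression)
  F[0-2] = -1121.2709 N (compression)
  F[1-2] = +82.7493 N (tension)
  F[1-3] = +421.6287 N (tension)
  F[2-3] = -1697.5705 N (compression)
  Rx@0 = +3486.0100 N
  Ry@0 = +2339.6934 N
  Ry@2 = +1255.9166 N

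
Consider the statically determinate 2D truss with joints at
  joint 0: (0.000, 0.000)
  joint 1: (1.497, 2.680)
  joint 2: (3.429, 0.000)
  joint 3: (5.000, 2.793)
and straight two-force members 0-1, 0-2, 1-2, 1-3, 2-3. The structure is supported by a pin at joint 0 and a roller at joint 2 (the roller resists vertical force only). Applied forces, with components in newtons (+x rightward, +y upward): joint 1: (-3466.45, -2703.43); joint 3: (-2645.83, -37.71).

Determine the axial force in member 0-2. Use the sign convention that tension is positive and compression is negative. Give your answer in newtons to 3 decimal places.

-2553.958

N=4 nodes, M=5 members, R=3 reactions → 2N=8, M+R=8
member 0 (0-1): L=3.0698, (cx,cy)=(0.4877,0.8730)
member 1 (0-2): L=3.4290, (cx,cy)=(1.0000,0.0000)
member 2 (1-2): L=3.3038, (cx,cy)=(0.5848,-0.8112)
member 3 (1-3): L=3.5048, (cx,cy)=(0.9995,0.0322)
member 4 (2-3): L=3.2045, (cx,cy)=(0.4902,0.8716)
solve A·x = −loads:
  F[0-1] = -7296.7156 N (compression)
  F[0-2] = -2553.9584 N (compression)
  F[1-2] = +4414.0295 N (tension)
  F[1-3] = -2674.5117 N (compression)
  F[2-3] = +55.6684 N (tension)
  Rx@0 = +6112.2800 N
  Ry@0 = +6370.2752 N
  Ry@2 = -3629.1352 N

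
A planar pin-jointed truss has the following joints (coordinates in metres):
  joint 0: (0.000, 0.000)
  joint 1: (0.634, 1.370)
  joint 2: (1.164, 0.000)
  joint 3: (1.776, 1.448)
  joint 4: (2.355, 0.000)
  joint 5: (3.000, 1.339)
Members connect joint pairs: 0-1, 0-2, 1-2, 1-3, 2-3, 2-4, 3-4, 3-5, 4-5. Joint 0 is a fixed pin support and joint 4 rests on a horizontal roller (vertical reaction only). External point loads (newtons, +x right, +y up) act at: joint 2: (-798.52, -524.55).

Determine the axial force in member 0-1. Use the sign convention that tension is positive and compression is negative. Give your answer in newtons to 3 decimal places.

-292.311

N=6 nodes, M=9 members, R=3 reactions → 2N=12, M+R=12
member 0 (0-1): L=1.5096, (cx,cy)=(0.4200,0.9075)
member 1 (0-2): L=1.1640, (cx,cy)=(1.0000,0.0000)
member 2 (1-2): L=1.4689, (cx,cy)=(0.3608,-0.9326)
member 3 (1-3): L=1.1447, (cx,cy)=(0.9977,0.0681)
member 4 (2-3): L=1.5720, (cx,cy)=(0.3893,0.9211)
member 5 (2-4): L=1.1910, (cx,cy)=(1.0000,0.0000)
member 6 (3-4): L=1.5595, (cx,cy)=(0.3713,-0.9285)
member 7 (3-5): L=1.2288, (cx,cy)=(0.9961,-0.0887)
member 8 (4-5): L=1.4863, (cx,cy)=(0.4340,0.9009)
solve A·x = −loads:
  F[0-1] = -292.3113 N (compression)
  F[0-2] = -675.7545 N (compression)
  F[1-2] = +268.3598 N (tension)
  F[1-3] = -220.1022 N (compression)
  F[2-3] = +297.7571 N (tension)
  F[2-4] = +103.6714 N (tension)
  F[3-4] = -279.2269 N (compression)
  F[3-5] = -0.0000 N (compression)
  F[4-5] = +0.0000 N (tension)
  Rx@0 = +798.5200 N
  Ry@0 = +265.2820 N
  Ry@4 = +259.2680 N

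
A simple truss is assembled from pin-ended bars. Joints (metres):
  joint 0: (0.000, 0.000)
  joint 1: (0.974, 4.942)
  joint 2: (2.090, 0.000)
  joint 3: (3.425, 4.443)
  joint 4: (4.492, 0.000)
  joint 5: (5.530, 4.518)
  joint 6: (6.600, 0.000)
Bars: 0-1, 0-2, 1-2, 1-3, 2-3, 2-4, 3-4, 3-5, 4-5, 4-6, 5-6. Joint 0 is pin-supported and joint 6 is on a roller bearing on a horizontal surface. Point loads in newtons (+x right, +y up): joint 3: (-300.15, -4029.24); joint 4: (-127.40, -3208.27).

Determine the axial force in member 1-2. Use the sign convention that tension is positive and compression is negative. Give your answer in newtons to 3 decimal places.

3537.599

N=7 nodes, M=11 members, R=3 reactions → 2N=14, M+R=14
member 0 (0-1): L=5.0371, (cx,cy)=(0.1934,0.9811)
member 1 (0-2): L=2.0900, (cx,cy)=(1.0000,0.0000)
member 2 (1-2): L=5.0664, (cx,cy)=(0.2203,-0.9754)
member 3 (1-3): L=2.5013, (cx,cy)=(0.9799,-0.1995)
member 4 (2-3): L=4.6392, (cx,cy)=(0.2878,0.9577)
member 5 (2-4): L=2.4020, (cx,cy)=(1.0000,0.0000)
member 6 (3-4): L=4.5693, (cx,cy)=(0.2335,-0.9724)
member 7 (3-5): L=2.1063, (cx,cy)=(0.9994,0.0356)
member 8 (4-5): L=4.6357, (cx,cy)=(0.2239,0.9746)
member 9 (4-6): L=2.1080, (cx,cy)=(1.0000,0.0000)
member 10 (5-6): L=4.6430, (cx,cy)=(0.2305,-0.9731)
solve A·x = −loads:
  F[0-1] = -3225.9508 N (compression)
  F[0-2] = +196.2409 N (tension)
  F[1-2] = +3537.5988 N (tension)
  F[1-3] = -1431.8102 N (compression)
  F[2-3] = -3603.1152 N (compression)
  F[2-4] = +2012.3221 N (tension)
  F[3-4] = -958.9440 N (compression)
  F[3-5] = -1917.0112 N (compression)
  F[4-5] = +4248.5788 N (tension)
  F[4-6] = +964.4787 N (tension)
  F[5-6] = -4185.0948 N (compression)
  Rx@0 = +427.5500 N
  Ry@0 = +3165.0662 N
  Ry@6 = +4072.4438 N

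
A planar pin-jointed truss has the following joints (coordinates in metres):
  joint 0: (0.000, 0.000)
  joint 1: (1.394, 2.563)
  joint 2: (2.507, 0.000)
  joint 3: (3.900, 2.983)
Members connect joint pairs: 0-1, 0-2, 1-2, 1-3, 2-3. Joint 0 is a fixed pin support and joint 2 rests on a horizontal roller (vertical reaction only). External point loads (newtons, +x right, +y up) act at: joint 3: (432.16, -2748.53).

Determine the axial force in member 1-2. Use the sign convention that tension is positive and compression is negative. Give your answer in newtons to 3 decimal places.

N=4 nodes, M=5 members, R=3 reactions → 2N=8, M+R=8
member 0 (0-1): L=2.9176, (cx,cy)=(0.4778,0.8785)
member 1 (0-2): L=2.5070, (cx,cy)=(1.0000,0.0000)
member 2 (1-2): L=2.7942, (cx,cy)=(0.3983,-0.9172)
member 3 (1-3): L=2.5410, (cx,cy)=(0.9862,0.1653)
member 4 (2-3): L=3.2922, (cx,cy)=(0.4231,0.9061)
solve A·x = −loads:
  F[0-1] = +2323.8304 N (tension)
  F[0-2] = -678.1549 N (compression)
  F[1-2] = -1885.4924 N (compression)
  F[1-3] = +1887.3056 N (tension)
  F[2-3] = -3377.7436 N (compression)
  Rx@0 = -432.1600 N
  Ry@0 = -2041.4183 N
  Ry@2 = +4789.9483 N

-1885.492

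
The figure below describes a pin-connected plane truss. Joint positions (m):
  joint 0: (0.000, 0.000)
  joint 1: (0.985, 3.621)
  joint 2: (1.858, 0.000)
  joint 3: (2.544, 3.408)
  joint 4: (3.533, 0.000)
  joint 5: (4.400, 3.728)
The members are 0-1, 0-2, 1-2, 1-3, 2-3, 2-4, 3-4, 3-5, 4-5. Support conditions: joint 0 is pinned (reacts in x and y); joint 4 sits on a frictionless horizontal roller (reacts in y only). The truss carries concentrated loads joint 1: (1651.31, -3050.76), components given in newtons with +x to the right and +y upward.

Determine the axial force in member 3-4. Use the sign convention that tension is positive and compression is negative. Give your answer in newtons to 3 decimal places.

N=6 nodes, M=9 members, R=3 reactions → 2N=12, M+R=12
member 0 (0-1): L=3.7526, (cx,cy)=(0.2625,0.9649)
member 1 (0-2): L=1.8580, (cx,cy)=(1.0000,0.0000)
member 2 (1-2): L=3.7248, (cx,cy)=(0.2344,-0.9721)
member 3 (1-3): L=1.5735, (cx,cy)=(0.9908,-0.1354)
member 4 (2-3): L=3.4764, (cx,cy)=(0.1973,0.9803)
member 5 (2-4): L=1.6750, (cx,cy)=(1.0000,0.0000)
member 6 (3-4): L=3.5486, (cx,cy)=(0.2787,-0.9604)
member 7 (3-5): L=1.8834, (cx,cy)=(0.9855,0.1699)
member 8 (4-5): L=3.8275, (cx,cy)=(0.2265,0.9740)
solve A·x = −loads:
  F[0-1] = -526.2191 N (compression)
  F[0-2] = +1789.4351 N (tension)
  F[1-2] = -2444.9014 N (compression)
  F[1-3] = -1227.7044 N (compression)
  F[2-3] = +2424.4735 N (tension)
  F[2-4] = +737.9752 N (tension)
  F[3-4] = -2647.9082 N (compression)
  F[3-5] = +0.0000 N (tension)
  F[4-5] = -0.0000 N (compression)
  Rx@0 = -1651.3100 N
  Ry@0 = +507.7676 N
  Ry@4 = +2542.9924 N

-2647.908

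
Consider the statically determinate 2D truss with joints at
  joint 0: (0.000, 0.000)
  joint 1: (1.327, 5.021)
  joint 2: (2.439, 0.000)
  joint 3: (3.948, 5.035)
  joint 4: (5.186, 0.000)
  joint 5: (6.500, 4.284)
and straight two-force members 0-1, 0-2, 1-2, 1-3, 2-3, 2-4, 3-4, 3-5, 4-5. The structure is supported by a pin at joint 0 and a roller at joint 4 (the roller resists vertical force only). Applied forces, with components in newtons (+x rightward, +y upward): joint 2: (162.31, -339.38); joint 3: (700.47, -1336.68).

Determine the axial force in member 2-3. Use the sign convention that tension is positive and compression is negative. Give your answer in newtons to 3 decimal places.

N=6 nodes, M=9 members, R=3 reactions → 2N=12, M+R=12
member 0 (0-1): L=5.1934, (cx,cy)=(0.2555,0.9668)
member 1 (0-2): L=2.4390, (cx,cy)=(1.0000,0.0000)
member 2 (1-2): L=5.1427, (cx,cy)=(0.2162,-0.9763)
member 3 (1-3): L=2.6210, (cx,cy)=(1.0000,0.0053)
member 4 (2-3): L=5.2563, (cx,cy)=(0.2871,0.9579)
member 5 (2-4): L=2.7470, (cx,cy)=(1.0000,0.0000)
member 6 (3-4): L=5.1850, (cx,cy)=(0.2388,-0.9711)
member 7 (3-5): L=2.6602, (cx,cy)=(0.9593,-0.2823)
member 8 (4-5): L=4.4810, (cx,cy)=(0.2932,0.9560)
solve A·x = −loads:
  F[0-1] = +187.4368 N (tension)
  F[0-2] = +814.8868 N (tension)
  F[1-2] = -185.1247 N (compression)
  F[1-3] = +87.9241 N (tension)
  F[2-3] = +542.9821 N (tension)
  F[2-4] = +456.6646 N (tension)
  F[3-4] = -1912.5930 N (compression)
  F[3-5] = -0.0000 N (compression)
  F[4-5] = +0.0000 N (tension)
  Rx@0 = -862.7800 N
  Ry@0 = -181.2148 N
  Ry@4 = +1857.2748 N

542.982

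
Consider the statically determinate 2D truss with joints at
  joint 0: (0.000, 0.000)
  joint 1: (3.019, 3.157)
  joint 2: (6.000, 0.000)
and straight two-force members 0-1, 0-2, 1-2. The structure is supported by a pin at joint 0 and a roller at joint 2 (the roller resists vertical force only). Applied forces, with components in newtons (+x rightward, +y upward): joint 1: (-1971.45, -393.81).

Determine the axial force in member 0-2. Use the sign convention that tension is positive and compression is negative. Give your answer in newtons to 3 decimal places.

-792.377

N=3 nodes, M=3 members, R=3 reactions → 2N=6, M+R=6
member 0 (0-1): L=4.3682, (cx,cy)=(0.6911,0.7227)
member 1 (0-2): L=6.0000, (cx,cy)=(1.0000,0.0000)
member 2 (1-2): L=4.3420, (cx,cy)=(0.6865,-0.7271)
solve A·x = −loads:
  F[0-1] = -1705.9973 N (compression)
  F[0-2] = -792.3768 N (compression)
  F[1-2] = +1154.1444 N (tension)
  Rx@0 = +1971.4500 N
  Ry@0 = +1232.9692 N
  Ry@2 = -839.1592 N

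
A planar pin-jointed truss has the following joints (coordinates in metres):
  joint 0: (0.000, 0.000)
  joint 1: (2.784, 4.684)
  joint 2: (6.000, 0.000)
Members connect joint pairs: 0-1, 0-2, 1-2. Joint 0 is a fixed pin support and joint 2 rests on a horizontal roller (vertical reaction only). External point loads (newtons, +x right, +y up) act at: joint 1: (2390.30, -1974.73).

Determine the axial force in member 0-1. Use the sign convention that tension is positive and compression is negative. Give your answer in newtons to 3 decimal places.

N=3 nodes, M=3 members, R=3 reactions → 2N=6, M+R=6
member 0 (0-1): L=5.4489, (cx,cy)=(0.5109,0.8596)
member 1 (0-2): L=6.0000, (cx,cy)=(1.0000,0.0000)
member 2 (1-2): L=5.6818, (cx,cy)=(0.5660,-0.8244)
solve A·x = −loads:
  F[0-1] = +939.4493 N (tension)
  F[0-2] = +1910.3083 N (tension)
  F[1-2] = -3374.9791 N (compression)
  Rx@0 = -2390.3000 N
  Ry@0 = -807.5723 N
  Ry@2 = +2782.3023 N

939.449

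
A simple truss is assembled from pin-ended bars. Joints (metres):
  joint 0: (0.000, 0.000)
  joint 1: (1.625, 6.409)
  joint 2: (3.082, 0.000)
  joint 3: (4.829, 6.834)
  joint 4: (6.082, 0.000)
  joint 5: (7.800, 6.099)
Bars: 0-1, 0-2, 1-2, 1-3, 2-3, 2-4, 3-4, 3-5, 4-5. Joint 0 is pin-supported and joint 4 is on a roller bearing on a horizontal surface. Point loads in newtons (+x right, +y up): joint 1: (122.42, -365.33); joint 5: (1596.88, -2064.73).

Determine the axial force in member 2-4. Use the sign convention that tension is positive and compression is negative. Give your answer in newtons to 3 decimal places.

N=6 nodes, M=9 members, R=3 reactions → 2N=12, M+R=12
member 0 (0-1): L=6.6118, (cx,cy)=(0.2458,0.9693)
member 1 (0-2): L=3.0820, (cx,cy)=(1.0000,0.0000)
member 2 (1-2): L=6.5725, (cx,cy)=(0.2217,-0.9751)
member 3 (1-3): L=3.2321, (cx,cy)=(0.9913,0.1315)
member 4 (2-3): L=7.0538, (cx,cy)=(0.2477,0.9688)
member 5 (2-4): L=3.0000, (cx,cy)=(1.0000,0.0000)
member 6 (3-4): L=6.9479, (cx,cy)=(0.1803,-0.9836)
member 7 (3-5): L=3.0606, (cx,cy)=(0.9707,-0.2402)
member 8 (4-5): L=6.3363, (cx,cy)=(0.2711,0.9625)
solve A·x = −loads:
  F[0-1] = +2110.5923 N (tension)
  F[0-2] = +1200.5740 N (tension)
  F[1-2] = -2347.9929 N (compression)
  F[1-3] = +924.8402 N (tension)
  F[2-3] = +2363.1997 N (tension)
  F[2-4] = +94.7784 N (tension)
  F[3-4] = -2963.6048 N (compression)
  F[3-5] = +2097.9594 N (tension)
  F[4-5] = -1621.6459 N (compression)
  Rx@0 = -1719.3000 N
  Ry@0 = -2045.8552 N
  Ry@4 = +4475.9152 N

94.778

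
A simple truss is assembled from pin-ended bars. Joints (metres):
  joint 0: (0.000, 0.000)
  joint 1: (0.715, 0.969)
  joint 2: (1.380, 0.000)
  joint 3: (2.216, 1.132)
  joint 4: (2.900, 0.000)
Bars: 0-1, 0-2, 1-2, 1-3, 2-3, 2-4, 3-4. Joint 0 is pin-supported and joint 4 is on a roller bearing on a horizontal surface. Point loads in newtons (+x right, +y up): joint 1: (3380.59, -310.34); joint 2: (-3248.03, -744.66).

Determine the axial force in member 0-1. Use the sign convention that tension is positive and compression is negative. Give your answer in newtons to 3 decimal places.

N=5 nodes, M=7 members, R=3 reactions → 2N=10, M+R=10
member 0 (0-1): L=1.2042, (cx,cy)=(0.5937,0.8047)
member 1 (0-2): L=1.3800, (cx,cy)=(1.0000,0.0000)
member 2 (1-2): L=1.1752, (cx,cy)=(0.5658,-0.8245)
member 3 (1-3): L=1.5098, (cx,cy)=(0.9942,0.1080)
member 4 (2-3): L=1.4072, (cx,cy)=(0.5941,0.8044)
member 5 (2-4): L=1.5200, (cx,cy)=(1.0000,0.0000)
member 6 (3-4): L=1.3226, (cx,cy)=(0.5172,-0.8559)
solve A·x = −loads:
  F[0-1] = +628.1588 N (tension)
  F[0-2] = -240.4012 N (compression)
  F[1-2] = -1289.4534 N (compression)
  F[1-3] = -2291.3938 N (compression)
  F[2-3] = +2247.3940 N (tension)
  F[2-4] = +942.8890 N (tension)
  F[3-4] = -1823.1992 N (compression)
  Rx@0 = -132.5600 N
  Ry@0 = -505.4537 N
  Ry@4 = +1560.4537 N

628.159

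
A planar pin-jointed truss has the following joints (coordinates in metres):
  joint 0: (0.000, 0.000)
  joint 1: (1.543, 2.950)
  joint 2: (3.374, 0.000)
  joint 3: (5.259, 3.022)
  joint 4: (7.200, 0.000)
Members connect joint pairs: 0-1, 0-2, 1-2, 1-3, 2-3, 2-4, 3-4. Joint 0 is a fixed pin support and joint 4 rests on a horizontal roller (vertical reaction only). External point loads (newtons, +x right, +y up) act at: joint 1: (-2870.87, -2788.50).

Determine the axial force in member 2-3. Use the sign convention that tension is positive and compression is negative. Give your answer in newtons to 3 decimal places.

-698.948

N=5 nodes, M=7 members, R=3 reactions → 2N=10, M+R=10
member 0 (0-1): L=3.3292, (cx,cy)=(0.4635,0.8861)
member 1 (0-2): L=3.3740, (cx,cy)=(1.0000,0.0000)
member 2 (1-2): L=3.4720, (cx,cy)=(0.5274,-0.8496)
member 3 (1-3): L=3.7167, (cx,cy)=(0.9998,0.0194)
member 4 (2-3): L=3.5617, (cx,cy)=(0.5292,0.8485)
member 5 (2-4): L=3.8260, (cx,cy)=(1.0000,0.0000)
member 6 (3-4): L=3.5917, (cx,cy)=(0.5404,-0.8414)
solve A·x = −loads:
  F[0-1] = -3799.9536 N (compression)
  F[0-2] = -1109.6698 N (compression)
  F[1-2] = +697.9823 N (tension)
  F[1-3] = +741.7241 N (tension)
  F[2-3] = -698.9476 N (compression)
  F[2-4] = -371.6727 N (compression)
  F[3-4] = +687.7481 N (tension)
  Rx@0 = +2870.8700 N
  Ry@0 = +3367.1682 N
  Ry@4 = -578.6682 N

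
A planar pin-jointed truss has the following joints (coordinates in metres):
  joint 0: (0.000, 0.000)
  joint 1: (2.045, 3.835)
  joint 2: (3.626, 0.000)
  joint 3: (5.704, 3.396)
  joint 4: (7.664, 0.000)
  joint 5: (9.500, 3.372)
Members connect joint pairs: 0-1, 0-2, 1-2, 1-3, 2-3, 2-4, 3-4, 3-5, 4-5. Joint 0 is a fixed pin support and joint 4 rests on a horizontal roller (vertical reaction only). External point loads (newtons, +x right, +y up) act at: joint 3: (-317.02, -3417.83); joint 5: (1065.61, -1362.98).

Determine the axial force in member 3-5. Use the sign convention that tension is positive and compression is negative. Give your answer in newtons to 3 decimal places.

N=6 nodes, M=9 members, R=3 reactions → 2N=12, M+R=12
member 0 (0-1): L=4.3462, (cx,cy)=(0.4705,0.8824)
member 1 (0-2): L=3.6260, (cx,cy)=(1.0000,0.0000)
member 2 (1-2): L=4.1481, (cx,cy)=(0.3811,-0.9245)
member 3 (1-3): L=3.6852, (cx,cy)=(0.9929,-0.1191)
member 4 (2-3): L=3.9813, (cx,cy)=(0.5219,0.8530)
member 5 (2-4): L=4.0380, (cx,cy)=(1.0000,0.0000)
member 6 (3-4): L=3.9210, (cx,cy)=(0.4999,-0.8661)
member 7 (3-5): L=3.7961, (cx,cy)=(1.0000,-0.0063)
member 8 (4-5): L=3.8394, (cx,cy)=(0.4782,0.8783)
solve A·x = −loads:
  F[0-1] = -248.4073 N (compression)
  F[0-2] = +865.4727 N (tension)
  F[1-2] = +265.3810 N (tension)
  F[1-3] = -219.5931 N (compression)
  F[2-3] = -287.6369 N (compression)
  F[2-4] = +1116.7480 N (tension)
  F[3-4] = -3706.3004 N (compression)
  F[3-5] = +1801.5651 N (tension)
  F[4-5] = -1538.9517 N (compression)
  Rx@0 = -748.5900 N
  Ry@0 = +219.1908 N
  Ry@4 = +4561.6192 N

1801.565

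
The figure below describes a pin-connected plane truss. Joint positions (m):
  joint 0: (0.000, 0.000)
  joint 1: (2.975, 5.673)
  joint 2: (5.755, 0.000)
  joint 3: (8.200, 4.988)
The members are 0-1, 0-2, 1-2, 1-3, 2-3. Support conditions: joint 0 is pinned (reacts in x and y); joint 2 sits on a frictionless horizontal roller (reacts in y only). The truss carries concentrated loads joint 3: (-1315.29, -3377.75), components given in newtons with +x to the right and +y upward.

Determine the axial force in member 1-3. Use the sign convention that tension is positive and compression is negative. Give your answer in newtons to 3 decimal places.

N=4 nodes, M=5 members, R=3 reactions → 2N=8, M+R=8
member 0 (0-1): L=6.4057, (cx,cy)=(0.4644,0.8856)
member 1 (0-2): L=5.7550, (cx,cy)=(1.0000,0.0000)
member 2 (1-2): L=6.3175, (cx,cy)=(0.4400,-0.8980)
member 3 (1-3): L=5.2697, (cx,cy)=(0.9915,-0.1300)
member 4 (2-3): L=5.5550, (cx,cy)=(0.4401,0.8979)
solve A·x = −loads:
  F[0-1] = +333.1439 N (tension)
  F[0-2] = -1470.0110 N (compression)
  F[1-2] = -375.2533 N (compression)
  F[1-3] = +322.5861 N (tension)
  F[2-3] = -3715.0181 N (compression)
  Rx@0 = +1315.2900 N
  Ry@0 = -295.0360 N
  Ry@2 = +3672.7860 N

322.586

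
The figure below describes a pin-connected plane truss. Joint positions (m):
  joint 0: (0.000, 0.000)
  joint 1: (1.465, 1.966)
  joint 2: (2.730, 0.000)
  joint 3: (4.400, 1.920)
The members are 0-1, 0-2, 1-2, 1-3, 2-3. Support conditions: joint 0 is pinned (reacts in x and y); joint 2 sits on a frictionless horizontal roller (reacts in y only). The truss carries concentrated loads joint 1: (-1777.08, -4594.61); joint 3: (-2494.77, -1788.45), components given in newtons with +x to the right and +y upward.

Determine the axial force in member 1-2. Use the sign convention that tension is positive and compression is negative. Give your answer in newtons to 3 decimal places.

-607.399

N=4 nodes, M=5 members, R=3 reactions → 2N=8, M+R=8
member 0 (0-1): L=2.4518, (cx,cy)=(0.5975,0.8019)
member 1 (0-2): L=2.7300, (cx,cy)=(1.0000,0.0000)
member 2 (1-2): L=2.3378, (cx,cy)=(0.5411,-0.8410)
member 3 (1-3): L=2.9354, (cx,cy)=(0.9999,-0.0157)
member 4 (2-3): L=2.5447, (cx,cy)=(0.6563,0.7545)
solve A·x = −loads:
  F[0-1] = -5074.8416 N (compression)
  F[0-2] = -1239.5442 N (compression)
  F[1-2] = -607.3990 N (compression)
  F[1-3] = -926.6739 N (compression)
  F[2-3] = -2389.5585 N (compression)
  Rx@0 = +4271.8500 N
  Ry@0 = +4069.2922 N
  Ry@2 = +2313.7678 N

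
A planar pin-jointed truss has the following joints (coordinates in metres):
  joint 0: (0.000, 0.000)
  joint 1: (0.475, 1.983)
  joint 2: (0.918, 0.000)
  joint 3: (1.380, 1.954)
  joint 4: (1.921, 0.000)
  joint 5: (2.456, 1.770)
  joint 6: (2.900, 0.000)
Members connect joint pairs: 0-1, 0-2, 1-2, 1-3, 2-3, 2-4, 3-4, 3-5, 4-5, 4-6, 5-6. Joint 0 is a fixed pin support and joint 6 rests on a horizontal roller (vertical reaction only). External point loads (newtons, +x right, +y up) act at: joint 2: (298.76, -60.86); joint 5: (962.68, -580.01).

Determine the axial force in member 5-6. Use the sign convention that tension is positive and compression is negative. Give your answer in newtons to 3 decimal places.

N=7 nodes, M=11 members, R=3 reactions → 2N=14, M+R=14
member 0 (0-1): L=2.0391, (cx,cy)=(0.2329,0.9725)
member 1 (0-2): L=0.9180, (cx,cy)=(1.0000,0.0000)
member 2 (1-2): L=2.0319, (cx,cy)=(0.2180,-0.9759)
member 3 (1-3): L=0.9055, (cx,cy)=(0.9995,-0.0320)
member 4 (2-3): L=2.0079, (cx,cy)=(0.2301,0.9732)
member 5 (2-4): L=1.0030, (cx,cy)=(1.0000,0.0000)
member 6 (3-4): L=2.0275, (cx,cy)=(0.2668,-0.9637)
member 7 (3-5): L=1.0916, (cx,cy)=(0.9857,-0.1686)
member 8 (4-5): L=1.8491, (cx,cy)=(0.2893,0.9572)
member 9 (4-6): L=0.9790, (cx,cy)=(1.0000,0.0000)
member 10 (5-6): L=1.8248, (cx,cy)=(0.2433,-0.9699)
solve A·x = −loads:
  F[0-1] = +470.1033 N (tension)
  F[0-2] = +1151.9312 N (tension)
  F[1-2] = -475.4388 N (compression)
  F[1-3] = +213.2756 N (tension)
  F[2-3] = +539.3325 N (tension)
  F[2-4] = +625.4166 N (tension)
  F[3-4] = -627.0500 N (compression)
  F[3-5] = +511.9034 N (tension)
  F[4-5] = +631.3176 N (tension)
  F[4-6] = +275.4407 N (tension)
  F[5-6] = -1132.0604 N (compression)
  Rx@0 = -1261.4400 N
  Ry@0 = -457.1706 N
  Ry@6 = +1098.0406 N

-1132.060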